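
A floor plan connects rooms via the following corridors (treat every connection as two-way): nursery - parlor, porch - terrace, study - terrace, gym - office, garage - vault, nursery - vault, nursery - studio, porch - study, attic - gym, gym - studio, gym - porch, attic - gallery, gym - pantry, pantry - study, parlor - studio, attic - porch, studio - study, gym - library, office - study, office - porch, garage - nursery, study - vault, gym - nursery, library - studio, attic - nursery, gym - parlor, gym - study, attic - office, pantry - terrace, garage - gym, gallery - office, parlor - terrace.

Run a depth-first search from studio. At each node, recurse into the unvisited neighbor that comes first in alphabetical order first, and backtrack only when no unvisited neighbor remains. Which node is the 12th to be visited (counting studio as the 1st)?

Visit studio
studio → gym
gym → attic
attic → gallery
gallery → office
office → porch
porch → study
study → pantry
pantry → terrace
terrace → parlor
parlor → nursery
nursery → garage
garage → vault
gym → library

Visit order: studio, gym, attic, gallery, office, porch, study, pantry, terrace, parlor, nursery, garage, vault, library

garage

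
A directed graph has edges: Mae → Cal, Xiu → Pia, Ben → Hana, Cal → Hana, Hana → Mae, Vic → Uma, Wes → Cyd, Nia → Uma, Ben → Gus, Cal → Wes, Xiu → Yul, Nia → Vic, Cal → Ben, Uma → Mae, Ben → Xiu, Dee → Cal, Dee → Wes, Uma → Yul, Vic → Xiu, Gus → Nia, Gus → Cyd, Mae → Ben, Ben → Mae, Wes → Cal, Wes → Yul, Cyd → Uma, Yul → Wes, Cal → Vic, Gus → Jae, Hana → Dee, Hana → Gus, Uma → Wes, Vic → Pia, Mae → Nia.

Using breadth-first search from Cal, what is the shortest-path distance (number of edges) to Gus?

2

Level 0: Cal
Level 1: Ben, Hana, Vic, Wes
Level 2: Cyd, Dee, Gus, Mae, Pia, Uma, Xiu, Yul
Level 3: Jae, Nia
Gus first appears at level 2.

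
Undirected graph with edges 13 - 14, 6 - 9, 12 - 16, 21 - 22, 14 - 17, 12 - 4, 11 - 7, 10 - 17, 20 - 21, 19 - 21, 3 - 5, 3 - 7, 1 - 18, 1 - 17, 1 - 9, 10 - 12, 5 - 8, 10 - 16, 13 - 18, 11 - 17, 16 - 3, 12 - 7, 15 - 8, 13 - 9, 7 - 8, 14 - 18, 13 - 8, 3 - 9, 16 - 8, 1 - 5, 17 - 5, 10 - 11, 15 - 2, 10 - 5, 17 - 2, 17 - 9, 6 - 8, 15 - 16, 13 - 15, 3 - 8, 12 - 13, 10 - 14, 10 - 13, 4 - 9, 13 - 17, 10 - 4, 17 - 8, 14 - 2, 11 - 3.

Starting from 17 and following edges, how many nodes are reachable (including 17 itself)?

18

BFS from 17 visits: 17, 14, 13, 11, 10, 9, 8, 5, 2, 1, 18, 15, 12, 7, 3, 16, 4, 6
Reachable nodes: 18 of 22 total.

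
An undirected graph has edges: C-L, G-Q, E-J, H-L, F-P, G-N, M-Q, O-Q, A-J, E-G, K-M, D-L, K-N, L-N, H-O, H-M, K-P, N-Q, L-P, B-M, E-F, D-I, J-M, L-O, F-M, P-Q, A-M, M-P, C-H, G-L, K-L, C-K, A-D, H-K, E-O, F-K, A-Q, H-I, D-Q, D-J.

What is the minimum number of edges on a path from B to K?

Level 0: B
Level 1: M
Level 2: A, F, H, J, K, P, Q
Level 3: C, D, E, G, I, L, N, O
K first appears at level 2.

2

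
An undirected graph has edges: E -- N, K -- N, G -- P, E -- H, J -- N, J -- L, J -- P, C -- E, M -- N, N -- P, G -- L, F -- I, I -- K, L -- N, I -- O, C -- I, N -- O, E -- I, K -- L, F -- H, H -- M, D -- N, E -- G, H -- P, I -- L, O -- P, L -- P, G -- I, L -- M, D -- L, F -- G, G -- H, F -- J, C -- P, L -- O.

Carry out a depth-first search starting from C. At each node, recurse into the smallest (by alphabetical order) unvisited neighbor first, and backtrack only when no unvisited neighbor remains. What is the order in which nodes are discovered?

C → E → G → F → H → M → L → D → N → J → P → O → I → K

Visit C
C → E
E → G
G → F
F → H
H → M
M → L
L → D
D → N
N → J
J → P
P → O
O → I
I → K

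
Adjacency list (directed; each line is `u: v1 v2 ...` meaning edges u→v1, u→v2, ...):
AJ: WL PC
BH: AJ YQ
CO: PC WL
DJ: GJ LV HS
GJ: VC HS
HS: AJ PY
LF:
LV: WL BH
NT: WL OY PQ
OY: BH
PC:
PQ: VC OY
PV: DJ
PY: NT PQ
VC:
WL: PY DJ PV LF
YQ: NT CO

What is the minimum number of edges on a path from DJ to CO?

4

Level 0: DJ
Level 1: GJ, HS, LV
Level 2: AJ, BH, PY, VC, WL
Level 3: LF, NT, PC, PQ, PV, YQ
Level 4: CO, OY
CO first appears at level 4.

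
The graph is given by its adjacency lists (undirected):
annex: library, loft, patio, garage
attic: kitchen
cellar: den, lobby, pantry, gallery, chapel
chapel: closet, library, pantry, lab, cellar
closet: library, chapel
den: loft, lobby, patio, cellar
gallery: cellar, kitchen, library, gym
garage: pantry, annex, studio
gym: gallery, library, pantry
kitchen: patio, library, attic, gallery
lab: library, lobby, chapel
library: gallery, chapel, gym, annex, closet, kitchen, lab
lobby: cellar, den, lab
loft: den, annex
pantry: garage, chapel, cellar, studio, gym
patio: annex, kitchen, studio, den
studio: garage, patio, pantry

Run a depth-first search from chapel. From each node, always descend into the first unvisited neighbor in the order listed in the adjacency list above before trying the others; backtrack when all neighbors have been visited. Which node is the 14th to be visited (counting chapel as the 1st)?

Visit chapel
chapel → closet
closet → library
library → gallery
gallery → cellar
cellar → den
den → loft
loft → annex
annex → patio
patio → kitchen
kitchen → attic
patio → studio
studio → garage
garage → pantry
pantry → gym
den → lobby
lobby → lab

Visit order: chapel, closet, library, gallery, cellar, den, loft, annex, patio, kitchen, attic, studio, garage, pantry, gym, lobby, lab

pantry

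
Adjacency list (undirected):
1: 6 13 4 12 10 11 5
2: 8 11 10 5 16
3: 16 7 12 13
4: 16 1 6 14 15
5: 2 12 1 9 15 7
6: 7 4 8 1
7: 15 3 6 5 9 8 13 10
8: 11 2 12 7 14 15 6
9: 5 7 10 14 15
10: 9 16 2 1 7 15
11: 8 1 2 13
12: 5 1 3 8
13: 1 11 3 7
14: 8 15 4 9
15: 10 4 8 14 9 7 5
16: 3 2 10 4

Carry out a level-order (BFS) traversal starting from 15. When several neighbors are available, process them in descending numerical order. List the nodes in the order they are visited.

Visit 15; enqueue 14, 10, 9, 8, 7, 5, 4 → queue [14, 10, 9, 8, 7, 5, 4]
Visit 14 → queue [10, 9, 8, 7, 5, 4]
Visit 10; enqueue 16, 2, 1 → queue [9, 8, 7, 5, 4, 16, 2, 1]
Visit 9 → queue [8, 7, 5, 4, 16, 2, 1]
Visit 8; enqueue 12, 11, 6 → queue [7, 5, 4, 16, 2, 1, 12, 11, 6]
Visit 7; enqueue 13, 3 → queue [5, 4, 16, 2, 1, 12, 11, 6, 13, 3]
Visit 5 → queue [4, 16, 2, 1, 12, 11, 6, 13, 3]
Visit 4 → queue [16, 2, 1, 12, 11, 6, 13, 3]
Visit 16 → queue [2, 1, 12, 11, 6, 13, 3]
Visit 2 → queue [1, 12, 11, 6, 13, 3]
Visit 1 → queue [12, 11, 6, 13, 3]
Visit 12 → queue [11, 6, 13, 3]
Visit 11 → queue [6, 13, 3]
Visit 6 → queue [13, 3]
Visit 13 → queue [3]
Visit 3 → queue []

15 → 14 → 10 → 9 → 8 → 7 → 5 → 4 → 16 → 2 → 1 → 12 → 11 → 6 → 13 → 3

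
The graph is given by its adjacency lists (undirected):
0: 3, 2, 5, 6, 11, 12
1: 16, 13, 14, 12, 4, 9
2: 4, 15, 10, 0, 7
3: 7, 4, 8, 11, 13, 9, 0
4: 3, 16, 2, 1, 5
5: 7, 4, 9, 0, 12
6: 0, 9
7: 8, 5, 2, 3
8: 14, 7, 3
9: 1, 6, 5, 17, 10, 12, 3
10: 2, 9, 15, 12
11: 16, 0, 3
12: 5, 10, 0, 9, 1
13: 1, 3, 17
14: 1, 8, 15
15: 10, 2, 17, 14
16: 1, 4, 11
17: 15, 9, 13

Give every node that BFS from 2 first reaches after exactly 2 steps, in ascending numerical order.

Level 0: 2
Level 1: 0, 4, 7, 10, 15
Level 2: 1, 3, 5, 6, 8, 9, 11, 12, 14, 16, 17
Level 3: 13

1, 3, 5, 6, 8, 9, 11, 12, 14, 16, 17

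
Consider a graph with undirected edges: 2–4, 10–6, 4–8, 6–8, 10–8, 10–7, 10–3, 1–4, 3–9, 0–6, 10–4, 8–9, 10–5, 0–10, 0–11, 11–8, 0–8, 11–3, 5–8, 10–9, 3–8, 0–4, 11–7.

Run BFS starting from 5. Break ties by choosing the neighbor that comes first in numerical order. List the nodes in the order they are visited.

5 → 8 → 10 → 0 → 3 → 4 → 6 → 9 → 11 → 7 → 1 → 2

Visit 5; enqueue 8, 10 → queue [8, 10]
Visit 8; enqueue 0, 3, 4, 6, 9, 11 → queue [10, 0, 3, 4, 6, 9, 11]
Visit 10; enqueue 7 → queue [0, 3, 4, 6, 9, 11, 7]
Visit 0 → queue [3, 4, 6, 9, 11, 7]
Visit 3 → queue [4, 6, 9, 11, 7]
Visit 4; enqueue 1, 2 → queue [6, 9, 11, 7, 1, 2]
Visit 6 → queue [9, 11, 7, 1, 2]
Visit 9 → queue [11, 7, 1, 2]
Visit 11 → queue [7, 1, 2]
Visit 7 → queue [1, 2]
Visit 1 → queue [2]
Visit 2 → queue []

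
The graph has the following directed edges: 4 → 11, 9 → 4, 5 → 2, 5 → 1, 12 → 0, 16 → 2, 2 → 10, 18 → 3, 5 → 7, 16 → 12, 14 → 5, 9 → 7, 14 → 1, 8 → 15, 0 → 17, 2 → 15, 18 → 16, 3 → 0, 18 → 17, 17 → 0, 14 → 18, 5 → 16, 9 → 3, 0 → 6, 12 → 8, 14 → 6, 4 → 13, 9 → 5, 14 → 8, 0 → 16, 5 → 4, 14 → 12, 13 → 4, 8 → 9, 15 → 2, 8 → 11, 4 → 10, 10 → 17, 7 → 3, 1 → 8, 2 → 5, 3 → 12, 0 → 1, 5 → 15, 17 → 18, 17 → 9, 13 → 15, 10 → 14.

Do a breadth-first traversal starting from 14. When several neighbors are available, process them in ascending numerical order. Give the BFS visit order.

Visit 14; enqueue 1, 5, 6, 8, 12, 18 → queue [1, 5, 6, 8, 12, 18]
Visit 1 → queue [5, 6, 8, 12, 18]
Visit 5; enqueue 2, 4, 7, 15, 16 → queue [6, 8, 12, 18, 2, 4, 7, 15, 16]
Visit 6 → queue [8, 12, 18, 2, 4, 7, 15, 16]
Visit 8; enqueue 9, 11 → queue [12, 18, 2, 4, 7, 15, 16, 9, 11]
Visit 12; enqueue 0 → queue [18, 2, 4, 7, 15, 16, 9, 11, 0]
Visit 18; enqueue 3, 17 → queue [2, 4, 7, 15, 16, 9, 11, 0, 3, 17]
Visit 2; enqueue 10 → queue [4, 7, 15, 16, 9, 11, 0, 3, 17, 10]
Visit 4; enqueue 13 → queue [7, 15, 16, 9, 11, 0, 3, 17, 10, 13]
Visit 7 → queue [15, 16, 9, 11, 0, 3, 17, 10, 13]
Visit 15 → queue [16, 9, 11, 0, 3, 17, 10, 13]
Visit 16 → queue [9, 11, 0, 3, 17, 10, 13]
Visit 9 → queue [11, 0, 3, 17, 10, 13]
Visit 11 → queue [0, 3, 17, 10, 13]
Visit 0 → queue [3, 17, 10, 13]
Visit 3 → queue [17, 10, 13]
Visit 17 → queue [10, 13]
Visit 10 → queue [13]
Visit 13 → queue []

14 -> 1 -> 5 -> 6 -> 8 -> 12 -> 18 -> 2 -> 4 -> 7 -> 15 -> 16 -> 9 -> 11 -> 0 -> 3 -> 17 -> 10 -> 13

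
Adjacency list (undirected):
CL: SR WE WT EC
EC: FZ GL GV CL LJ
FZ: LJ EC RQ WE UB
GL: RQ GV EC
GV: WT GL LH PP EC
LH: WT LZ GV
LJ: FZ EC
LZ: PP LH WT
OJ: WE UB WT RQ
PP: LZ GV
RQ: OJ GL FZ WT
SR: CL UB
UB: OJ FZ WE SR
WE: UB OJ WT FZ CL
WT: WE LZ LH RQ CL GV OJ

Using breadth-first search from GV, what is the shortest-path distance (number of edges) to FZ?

Level 0: GV
Level 1: EC, GL, LH, PP, WT
Level 2: CL, FZ, LJ, LZ, OJ, RQ, WE
Level 3: SR, UB
FZ first appears at level 2.

2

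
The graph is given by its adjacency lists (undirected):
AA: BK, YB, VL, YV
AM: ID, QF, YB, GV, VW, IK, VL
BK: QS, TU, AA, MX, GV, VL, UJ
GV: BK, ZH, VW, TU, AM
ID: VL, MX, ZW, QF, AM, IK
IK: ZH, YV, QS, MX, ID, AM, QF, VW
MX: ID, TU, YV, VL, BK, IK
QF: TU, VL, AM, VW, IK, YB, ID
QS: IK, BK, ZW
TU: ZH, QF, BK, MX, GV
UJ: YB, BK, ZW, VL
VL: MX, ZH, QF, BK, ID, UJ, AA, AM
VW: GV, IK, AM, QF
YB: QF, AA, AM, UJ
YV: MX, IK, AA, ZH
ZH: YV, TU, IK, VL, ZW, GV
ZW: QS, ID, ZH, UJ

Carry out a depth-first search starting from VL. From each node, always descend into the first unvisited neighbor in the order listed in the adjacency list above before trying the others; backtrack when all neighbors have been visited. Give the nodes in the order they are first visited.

VL -> MX -> ID -> ZW -> QS -> IK -> ZH -> YV -> AA -> BK -> TU -> QF -> AM -> YB -> UJ -> GV -> VW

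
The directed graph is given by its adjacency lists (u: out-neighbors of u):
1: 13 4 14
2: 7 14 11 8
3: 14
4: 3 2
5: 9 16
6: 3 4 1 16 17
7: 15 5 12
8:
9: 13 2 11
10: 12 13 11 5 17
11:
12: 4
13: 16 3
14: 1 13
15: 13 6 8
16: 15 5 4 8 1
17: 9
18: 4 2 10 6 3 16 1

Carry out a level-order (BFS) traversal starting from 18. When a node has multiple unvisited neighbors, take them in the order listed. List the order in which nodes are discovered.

18, 4, 2, 10, 6, 3, 16, 1, 7, 14, 11, 8, 12, 13, 5, 17, 15, 9

Visit 18; enqueue 4, 2, 10, 6, 3, 16, 1 → queue [4, 2, 10, 6, 3, 16, 1]
Visit 4 → queue [2, 10, 6, 3, 16, 1]
Visit 2; enqueue 7, 14, 11, 8 → queue [10, 6, 3, 16, 1, 7, 14, 11, 8]
Visit 10; enqueue 12, 13, 5, 17 → queue [6, 3, 16, 1, 7, 14, 11, 8, 12, 13, 5, 17]
Visit 6 → queue [3, 16, 1, 7, 14, 11, 8, 12, 13, 5, 17]
Visit 3 → queue [16, 1, 7, 14, 11, 8, 12, 13, 5, 17]
Visit 16; enqueue 15 → queue [1, 7, 14, 11, 8, 12, 13, 5, 17, 15]
Visit 1 → queue [7, 14, 11, 8, 12, 13, 5, 17, 15]
Visit 7 → queue [14, 11, 8, 12, 13, 5, 17, 15]
Visit 14 → queue [11, 8, 12, 13, 5, 17, 15]
Visit 11 → queue [8, 12, 13, 5, 17, 15]
Visit 8 → queue [12, 13, 5, 17, 15]
Visit 12 → queue [13, 5, 17, 15]
Visit 13 → queue [5, 17, 15]
Visit 5; enqueue 9 → queue [17, 15, 9]
Visit 17 → queue [15, 9]
Visit 15 → queue [9]
Visit 9 → queue []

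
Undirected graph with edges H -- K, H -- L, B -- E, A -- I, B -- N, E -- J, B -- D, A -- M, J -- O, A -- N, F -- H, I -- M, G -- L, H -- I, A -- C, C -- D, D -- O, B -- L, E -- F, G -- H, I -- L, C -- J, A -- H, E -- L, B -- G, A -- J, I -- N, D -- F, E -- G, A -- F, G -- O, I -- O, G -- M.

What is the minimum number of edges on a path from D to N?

2

Level 0: D
Level 1: B, C, F, O
Level 2: A, E, G, H, I, J, L, N
Level 3: K, M
N first appears at level 2.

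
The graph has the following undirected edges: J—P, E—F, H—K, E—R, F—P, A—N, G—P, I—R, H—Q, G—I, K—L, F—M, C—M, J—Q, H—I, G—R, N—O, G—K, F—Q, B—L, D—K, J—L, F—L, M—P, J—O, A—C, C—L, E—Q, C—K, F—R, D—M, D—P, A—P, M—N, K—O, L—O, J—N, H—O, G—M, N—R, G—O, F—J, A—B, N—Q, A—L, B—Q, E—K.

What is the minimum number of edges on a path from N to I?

2

Level 0: N
Level 1: A, J, M, O, Q, R
Level 2: B, C, D, E, F, G, H, I, K, L, P
I first appears at level 2.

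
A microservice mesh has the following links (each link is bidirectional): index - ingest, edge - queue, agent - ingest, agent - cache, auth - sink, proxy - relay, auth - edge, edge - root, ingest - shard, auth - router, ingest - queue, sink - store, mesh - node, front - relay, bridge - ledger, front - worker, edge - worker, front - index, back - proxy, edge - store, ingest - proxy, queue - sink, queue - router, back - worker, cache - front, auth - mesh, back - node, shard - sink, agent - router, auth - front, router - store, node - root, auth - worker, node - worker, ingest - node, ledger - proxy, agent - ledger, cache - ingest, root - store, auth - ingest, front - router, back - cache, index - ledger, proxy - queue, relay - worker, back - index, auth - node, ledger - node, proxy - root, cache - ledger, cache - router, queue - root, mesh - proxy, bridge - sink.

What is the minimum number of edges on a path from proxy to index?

2

Level 0: proxy
Level 1: back, ingest, ledger, mesh, queue, relay, root
Level 2: agent, auth, bridge, cache, edge, front, index, node, router, shard, sink, store, worker
index first appears at level 2.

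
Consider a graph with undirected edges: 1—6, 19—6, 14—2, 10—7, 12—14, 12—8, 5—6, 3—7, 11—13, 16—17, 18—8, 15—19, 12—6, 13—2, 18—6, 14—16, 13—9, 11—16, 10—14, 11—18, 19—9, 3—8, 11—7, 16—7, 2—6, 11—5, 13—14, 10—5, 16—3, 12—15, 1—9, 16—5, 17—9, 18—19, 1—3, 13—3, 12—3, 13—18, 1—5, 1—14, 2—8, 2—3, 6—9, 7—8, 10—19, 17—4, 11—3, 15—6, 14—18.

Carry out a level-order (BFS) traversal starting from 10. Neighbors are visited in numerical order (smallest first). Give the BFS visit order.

10 -> 5 -> 7 -> 14 -> 19 -> 1 -> 6 -> 11 -> 16 -> 3 -> 8 -> 2 -> 12 -> 13 -> 18 -> 9 -> 15 -> 17 -> 4

Visit 10; enqueue 5, 7, 14, 19 → queue [5, 7, 14, 19]
Visit 5; enqueue 1, 6, 11, 16 → queue [7, 14, 19, 1, 6, 11, 16]
Visit 7; enqueue 3, 8 → queue [14, 19, 1, 6, 11, 16, 3, 8]
Visit 14; enqueue 2, 12, 13, 18 → queue [19, 1, 6, 11, 16, 3, 8, 2, 12, 13, 18]
Visit 19; enqueue 9, 15 → queue [1, 6, 11, 16, 3, 8, 2, 12, 13, 18, 9, 15]
Visit 1 → queue [6, 11, 16, 3, 8, 2, 12, 13, 18, 9, 15]
Visit 6 → queue [11, 16, 3, 8, 2, 12, 13, 18, 9, 15]
Visit 11 → queue [16, 3, 8, 2, 12, 13, 18, 9, 15]
Visit 16; enqueue 17 → queue [3, 8, 2, 12, 13, 18, 9, 15, 17]
Visit 3 → queue [8, 2, 12, 13, 18, 9, 15, 17]
Visit 8 → queue [2, 12, 13, 18, 9, 15, 17]
Visit 2 → queue [12, 13, 18, 9, 15, 17]
Visit 12 → queue [13, 18, 9, 15, 17]
Visit 13 → queue [18, 9, 15, 17]
Visit 18 → queue [9, 15, 17]
Visit 9 → queue [15, 17]
Visit 15 → queue [17]
Visit 17; enqueue 4 → queue [4]
Visit 4 → queue []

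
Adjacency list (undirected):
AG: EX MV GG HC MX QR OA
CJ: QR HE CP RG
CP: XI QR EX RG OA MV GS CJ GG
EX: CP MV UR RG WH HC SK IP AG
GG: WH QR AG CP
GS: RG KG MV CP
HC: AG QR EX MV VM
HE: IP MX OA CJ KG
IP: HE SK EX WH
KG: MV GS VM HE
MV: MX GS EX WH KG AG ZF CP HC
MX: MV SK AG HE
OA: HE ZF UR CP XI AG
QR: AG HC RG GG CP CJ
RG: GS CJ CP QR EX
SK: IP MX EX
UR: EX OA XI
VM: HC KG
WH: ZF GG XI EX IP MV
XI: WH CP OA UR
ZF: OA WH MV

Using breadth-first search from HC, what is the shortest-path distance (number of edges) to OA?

2

Level 0: HC
Level 1: AG, EX, MV, QR, VM
Level 2: CJ, CP, GG, GS, IP, KG, MX, OA, RG, SK, UR, WH, ZF
Level 3: HE, XI
OA first appears at level 2.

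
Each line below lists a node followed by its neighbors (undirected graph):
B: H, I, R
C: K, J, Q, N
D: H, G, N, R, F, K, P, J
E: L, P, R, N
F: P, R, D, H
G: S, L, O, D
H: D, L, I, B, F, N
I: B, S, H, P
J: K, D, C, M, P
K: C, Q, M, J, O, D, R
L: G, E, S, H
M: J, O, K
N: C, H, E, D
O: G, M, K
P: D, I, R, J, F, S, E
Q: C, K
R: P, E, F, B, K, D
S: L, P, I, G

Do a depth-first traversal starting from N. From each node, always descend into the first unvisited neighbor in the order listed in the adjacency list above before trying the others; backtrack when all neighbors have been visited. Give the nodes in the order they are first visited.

Visit N
N → C
C → K
K → Q
K → M
M → J
J → D
D → H
H → L
L → G
G → S
S → P
P → I
I → B
B → R
R → E
R → F
G → O

N C K Q M J D H L G S P I B R E F O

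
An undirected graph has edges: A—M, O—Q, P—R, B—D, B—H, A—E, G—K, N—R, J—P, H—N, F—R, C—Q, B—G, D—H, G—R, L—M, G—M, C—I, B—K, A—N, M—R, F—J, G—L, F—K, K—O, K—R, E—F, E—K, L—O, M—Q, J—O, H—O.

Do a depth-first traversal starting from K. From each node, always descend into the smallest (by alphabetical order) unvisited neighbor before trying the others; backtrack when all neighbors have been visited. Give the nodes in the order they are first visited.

K B D H N A E F J O L G M Q C I R P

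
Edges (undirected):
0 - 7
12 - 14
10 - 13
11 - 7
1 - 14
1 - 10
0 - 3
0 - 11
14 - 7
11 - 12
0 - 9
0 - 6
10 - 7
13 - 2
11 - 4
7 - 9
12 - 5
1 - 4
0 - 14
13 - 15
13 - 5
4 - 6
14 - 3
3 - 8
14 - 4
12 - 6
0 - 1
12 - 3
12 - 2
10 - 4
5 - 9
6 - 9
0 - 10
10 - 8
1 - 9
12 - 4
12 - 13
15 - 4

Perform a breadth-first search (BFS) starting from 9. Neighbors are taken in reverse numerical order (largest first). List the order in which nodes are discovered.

9 → 7 → 6 → 5 → 1 → 0 → 14 → 11 → 10 → 12 → 4 → 13 → 3 → 8 → 2 → 15

Visit 9; enqueue 7, 6, 5, 1, 0 → queue [7, 6, 5, 1, 0]
Visit 7; enqueue 14, 11, 10 → queue [6, 5, 1, 0, 14, 11, 10]
Visit 6; enqueue 12, 4 → queue [5, 1, 0, 14, 11, 10, 12, 4]
Visit 5; enqueue 13 → queue [1, 0, 14, 11, 10, 12, 4, 13]
Visit 1 → queue [0, 14, 11, 10, 12, 4, 13]
Visit 0; enqueue 3 → queue [14, 11, 10, 12, 4, 13, 3]
Visit 14 → queue [11, 10, 12, 4, 13, 3]
Visit 11 → queue [10, 12, 4, 13, 3]
Visit 10; enqueue 8 → queue [12, 4, 13, 3, 8]
Visit 12; enqueue 2 → queue [4, 13, 3, 8, 2]
Visit 4; enqueue 15 → queue [13, 3, 8, 2, 15]
Visit 13 → queue [3, 8, 2, 15]
Visit 3 → queue [8, 2, 15]
Visit 8 → queue [2, 15]
Visit 2 → queue [15]
Visit 15 → queue []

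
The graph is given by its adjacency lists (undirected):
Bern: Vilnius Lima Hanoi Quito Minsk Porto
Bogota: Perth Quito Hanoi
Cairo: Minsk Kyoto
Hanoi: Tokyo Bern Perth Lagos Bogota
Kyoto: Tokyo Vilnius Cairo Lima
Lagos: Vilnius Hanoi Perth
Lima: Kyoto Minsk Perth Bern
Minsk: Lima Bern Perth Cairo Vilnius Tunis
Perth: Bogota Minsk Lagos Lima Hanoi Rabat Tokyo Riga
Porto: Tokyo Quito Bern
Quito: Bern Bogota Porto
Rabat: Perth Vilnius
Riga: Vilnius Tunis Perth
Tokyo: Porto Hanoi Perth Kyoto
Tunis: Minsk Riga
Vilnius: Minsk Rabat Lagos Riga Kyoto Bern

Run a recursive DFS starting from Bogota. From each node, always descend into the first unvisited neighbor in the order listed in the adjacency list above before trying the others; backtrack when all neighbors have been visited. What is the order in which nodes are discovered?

Visit Bogota
Bogota → Perth
Perth → Minsk
Minsk → Lima
Lima → Kyoto
Kyoto → Tokyo
Tokyo → Porto
Porto → Quito
Quito → Bern
Bern → Vilnius
Vilnius → Rabat
Vilnius → Lagos
Lagos → Hanoi
Vilnius → Riga
Riga → Tunis
Kyoto → Cairo

Bogota -> Perth -> Minsk -> Lima -> Kyoto -> Tokyo -> Porto -> Quito -> Bern -> Vilnius -> Rabat -> Lagos -> Hanoi -> Riga -> Tunis -> Cairo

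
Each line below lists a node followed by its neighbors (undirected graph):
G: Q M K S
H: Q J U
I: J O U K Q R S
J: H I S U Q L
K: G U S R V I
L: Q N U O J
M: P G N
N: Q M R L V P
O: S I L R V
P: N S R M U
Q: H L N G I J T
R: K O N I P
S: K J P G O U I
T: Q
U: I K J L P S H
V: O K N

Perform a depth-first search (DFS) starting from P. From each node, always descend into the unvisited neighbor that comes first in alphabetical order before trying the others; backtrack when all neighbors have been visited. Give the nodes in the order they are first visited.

P, M, G, K, I, J, H, Q, L, N, R, O, S, U, V, T

Visit P
P → M
M → G
G → K
K → I
I → J
J → H
H → Q
Q → L
L → N
N → R
R → O
O → S
S → U
O → V
Q → T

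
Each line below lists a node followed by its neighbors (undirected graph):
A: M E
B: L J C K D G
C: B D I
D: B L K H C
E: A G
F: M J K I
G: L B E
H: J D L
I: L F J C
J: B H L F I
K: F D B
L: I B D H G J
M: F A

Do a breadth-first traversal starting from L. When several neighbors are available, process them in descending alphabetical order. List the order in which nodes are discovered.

L J I H G D B F C E K M A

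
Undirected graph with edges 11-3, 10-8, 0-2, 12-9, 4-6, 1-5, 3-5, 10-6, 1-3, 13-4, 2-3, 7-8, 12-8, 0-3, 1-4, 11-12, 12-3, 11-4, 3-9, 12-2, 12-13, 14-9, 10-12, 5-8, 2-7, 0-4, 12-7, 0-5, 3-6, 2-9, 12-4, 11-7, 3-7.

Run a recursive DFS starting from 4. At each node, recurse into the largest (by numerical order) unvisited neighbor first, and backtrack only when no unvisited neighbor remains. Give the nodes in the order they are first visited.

Visit 4
4 → 13
13 → 12
12 → 11
11 → 7
7 → 8
8 → 10
10 → 6
6 → 3
3 → 9
9 → 14
9 → 2
2 → 0
0 → 5
5 → 1

4 -> 13 -> 12 -> 11 -> 7 -> 8 -> 10 -> 6 -> 3 -> 9 -> 14 -> 2 -> 0 -> 5 -> 1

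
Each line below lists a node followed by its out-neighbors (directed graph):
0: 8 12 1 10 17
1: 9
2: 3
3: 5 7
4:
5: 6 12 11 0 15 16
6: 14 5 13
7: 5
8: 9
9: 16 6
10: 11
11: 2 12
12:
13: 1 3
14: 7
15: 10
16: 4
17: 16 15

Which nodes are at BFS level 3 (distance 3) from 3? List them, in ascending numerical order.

1, 2, 4, 8, 10, 13, 14, 17

Level 0: 3
Level 1: 5, 7
Level 2: 0, 6, 11, 12, 15, 16
Level 3: 1, 2, 4, 8, 10, 13, 14, 17
Level 4: 9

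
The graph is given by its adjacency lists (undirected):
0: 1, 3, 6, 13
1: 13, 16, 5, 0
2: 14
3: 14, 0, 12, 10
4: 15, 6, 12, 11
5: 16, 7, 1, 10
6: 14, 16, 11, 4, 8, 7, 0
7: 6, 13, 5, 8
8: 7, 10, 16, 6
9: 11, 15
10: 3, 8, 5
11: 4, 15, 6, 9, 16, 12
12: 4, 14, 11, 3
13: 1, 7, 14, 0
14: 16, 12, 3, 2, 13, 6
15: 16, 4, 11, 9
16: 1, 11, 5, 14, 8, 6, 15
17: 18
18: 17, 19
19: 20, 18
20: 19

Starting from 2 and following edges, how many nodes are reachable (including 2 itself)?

BFS from 2 visits: 2, 14, 16, 12, 3, 13, 6, 1, 11, 5, 8, 15, 4, 0, 10, 7, 9
Reachable nodes: 17 of 21 total.

17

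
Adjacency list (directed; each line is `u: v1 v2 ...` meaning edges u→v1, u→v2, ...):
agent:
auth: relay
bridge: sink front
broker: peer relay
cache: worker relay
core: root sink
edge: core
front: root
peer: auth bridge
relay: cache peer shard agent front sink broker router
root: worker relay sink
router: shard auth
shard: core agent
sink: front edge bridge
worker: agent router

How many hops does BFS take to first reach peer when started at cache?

Level 0: cache
Level 1: relay, worker
Level 2: agent, broker, front, peer, router, shard, sink
Level 3: auth, bridge, core, edge, root
peer first appears at level 2.

2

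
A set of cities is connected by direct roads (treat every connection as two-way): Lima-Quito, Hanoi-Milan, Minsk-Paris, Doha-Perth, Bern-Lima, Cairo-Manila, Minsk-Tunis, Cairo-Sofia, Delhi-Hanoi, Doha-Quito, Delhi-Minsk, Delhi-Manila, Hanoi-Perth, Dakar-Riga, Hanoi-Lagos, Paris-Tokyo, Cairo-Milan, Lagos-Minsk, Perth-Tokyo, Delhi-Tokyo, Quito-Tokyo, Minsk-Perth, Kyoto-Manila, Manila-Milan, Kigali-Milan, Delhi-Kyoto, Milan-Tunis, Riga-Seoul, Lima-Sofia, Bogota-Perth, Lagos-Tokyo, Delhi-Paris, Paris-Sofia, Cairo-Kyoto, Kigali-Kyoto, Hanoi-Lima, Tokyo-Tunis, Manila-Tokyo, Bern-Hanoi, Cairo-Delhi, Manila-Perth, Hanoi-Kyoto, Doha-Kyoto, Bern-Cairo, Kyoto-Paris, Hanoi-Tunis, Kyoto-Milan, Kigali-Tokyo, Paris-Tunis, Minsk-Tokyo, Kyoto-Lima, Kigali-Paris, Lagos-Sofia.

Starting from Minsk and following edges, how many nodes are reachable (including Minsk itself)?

BFS from Minsk visits: Minsk, Tunis, Tokyo, Perth, Paris, Lagos, Delhi, Milan, Hanoi, Quito, Manila, Kigali, Doha, Bogota, Sofia, Kyoto, Cairo, Lima, Bern
Reachable nodes: 19 of 22 total.

19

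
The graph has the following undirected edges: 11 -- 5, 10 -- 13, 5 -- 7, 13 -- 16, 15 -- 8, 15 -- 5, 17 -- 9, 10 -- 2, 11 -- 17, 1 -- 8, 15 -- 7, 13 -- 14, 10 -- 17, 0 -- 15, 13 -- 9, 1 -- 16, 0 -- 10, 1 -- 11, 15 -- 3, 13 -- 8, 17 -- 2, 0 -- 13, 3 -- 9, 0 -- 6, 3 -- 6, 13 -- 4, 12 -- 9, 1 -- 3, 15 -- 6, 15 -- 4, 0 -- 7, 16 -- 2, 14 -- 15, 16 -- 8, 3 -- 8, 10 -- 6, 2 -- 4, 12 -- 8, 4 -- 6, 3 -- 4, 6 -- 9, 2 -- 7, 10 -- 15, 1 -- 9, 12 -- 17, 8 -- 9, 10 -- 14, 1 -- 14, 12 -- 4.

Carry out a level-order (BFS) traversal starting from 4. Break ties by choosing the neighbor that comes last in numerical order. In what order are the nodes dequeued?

4 -> 15 -> 13 -> 12 -> 6 -> 3 -> 2 -> 14 -> 10 -> 8 -> 7 -> 5 -> 0 -> 16 -> 9 -> 17 -> 1 -> 11

Visit 4; enqueue 15, 13, 12, 6, 3, 2 → queue [15, 13, 12, 6, 3, 2]
Visit 15; enqueue 14, 10, 8, 7, 5, 0 → queue [13, 12, 6, 3, 2, 14, 10, 8, 7, 5, 0]
Visit 13; enqueue 16, 9 → queue [12, 6, 3, 2, 14, 10, 8, 7, 5, 0, 16, 9]
Visit 12; enqueue 17 → queue [6, 3, 2, 14, 10, 8, 7, 5, 0, 16, 9, 17]
Visit 6 → queue [3, 2, 14, 10, 8, 7, 5, 0, 16, 9, 17]
Visit 3; enqueue 1 → queue [2, 14, 10, 8, 7, 5, 0, 16, 9, 17, 1]
Visit 2 → queue [14, 10, 8, 7, 5, 0, 16, 9, 17, 1]
Visit 14 → queue [10, 8, 7, 5, 0, 16, 9, 17, 1]
Visit 10 → queue [8, 7, 5, 0, 16, 9, 17, 1]
Visit 8 → queue [7, 5, 0, 16, 9, 17, 1]
Visit 7 → queue [5, 0, 16, 9, 17, 1]
Visit 5; enqueue 11 → queue [0, 16, 9, 17, 1, 11]
Visit 0 → queue [16, 9, 17, 1, 11]
Visit 16 → queue [9, 17, 1, 11]
Visit 9 → queue [17, 1, 11]
Visit 17 → queue [1, 11]
Visit 1 → queue [11]
Visit 11 → queue []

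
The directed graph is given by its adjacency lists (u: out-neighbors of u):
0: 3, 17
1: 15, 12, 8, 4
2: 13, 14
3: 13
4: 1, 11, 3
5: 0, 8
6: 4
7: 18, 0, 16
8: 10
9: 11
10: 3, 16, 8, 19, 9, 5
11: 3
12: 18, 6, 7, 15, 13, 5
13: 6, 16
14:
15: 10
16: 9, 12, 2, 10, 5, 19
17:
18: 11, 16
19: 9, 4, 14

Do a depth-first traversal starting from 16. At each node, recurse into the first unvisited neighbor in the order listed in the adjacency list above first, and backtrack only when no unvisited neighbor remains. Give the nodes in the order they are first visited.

16 → 9 → 11 → 3 → 13 → 6 → 4 → 1 → 15 → 10 → 8 → 19 → 14 → 5 → 0 → 17 → 12 → 18 → 7 → 2

Visit 16
16 → 9
9 → 11
11 → 3
3 → 13
13 → 6
6 → 4
4 → 1
1 → 15
15 → 10
10 → 8
10 → 19
19 → 14
10 → 5
5 → 0
0 → 17
1 → 12
12 → 18
12 → 7
16 → 2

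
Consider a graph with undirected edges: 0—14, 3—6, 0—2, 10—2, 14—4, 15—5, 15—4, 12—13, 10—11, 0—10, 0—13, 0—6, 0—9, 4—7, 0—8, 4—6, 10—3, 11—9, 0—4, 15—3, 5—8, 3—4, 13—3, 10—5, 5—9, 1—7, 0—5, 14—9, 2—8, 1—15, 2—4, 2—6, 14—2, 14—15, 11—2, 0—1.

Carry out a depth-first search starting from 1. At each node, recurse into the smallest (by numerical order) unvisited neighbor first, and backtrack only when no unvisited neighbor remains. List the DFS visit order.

Visit 1
1 → 0
0 → 2
2 → 4
4 → 3
3 → 6
3 → 10
10 → 5
5 → 8
5 → 9
9 → 11
9 → 14
14 → 15
3 → 13
13 → 12
4 → 7

1 0 2 4 3 6 10 5 8 9 11 14 15 13 12 7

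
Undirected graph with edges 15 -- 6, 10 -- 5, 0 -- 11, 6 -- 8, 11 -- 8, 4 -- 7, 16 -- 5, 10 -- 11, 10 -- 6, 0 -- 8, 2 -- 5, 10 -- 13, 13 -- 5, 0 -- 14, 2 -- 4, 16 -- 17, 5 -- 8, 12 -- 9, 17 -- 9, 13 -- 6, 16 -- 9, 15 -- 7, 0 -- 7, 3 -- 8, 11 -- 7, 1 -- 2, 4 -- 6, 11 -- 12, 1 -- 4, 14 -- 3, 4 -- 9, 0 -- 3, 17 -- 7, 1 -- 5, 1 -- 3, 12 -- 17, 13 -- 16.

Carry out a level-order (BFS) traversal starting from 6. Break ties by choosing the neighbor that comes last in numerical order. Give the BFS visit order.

6, 15, 13, 10, 8, 4, 7, 16, 5, 11, 3, 0, 9, 2, 1, 17, 12, 14

Visit 6; enqueue 15, 13, 10, 8, 4 → queue [15, 13, 10, 8, 4]
Visit 15; enqueue 7 → queue [13, 10, 8, 4, 7]
Visit 13; enqueue 16, 5 → queue [10, 8, 4, 7, 16, 5]
Visit 10; enqueue 11 → queue [8, 4, 7, 16, 5, 11]
Visit 8; enqueue 3, 0 → queue [4, 7, 16, 5, 11, 3, 0]
Visit 4; enqueue 9, 2, 1 → queue [7, 16, 5, 11, 3, 0, 9, 2, 1]
Visit 7; enqueue 17 → queue [16, 5, 11, 3, 0, 9, 2, 1, 17]
Visit 16 → queue [5, 11, 3, 0, 9, 2, 1, 17]
Visit 5 → queue [11, 3, 0, 9, 2, 1, 17]
Visit 11; enqueue 12 → queue [3, 0, 9, 2, 1, 17, 12]
Visit 3; enqueue 14 → queue [0, 9, 2, 1, 17, 12, 14]
Visit 0 → queue [9, 2, 1, 17, 12, 14]
Visit 9 → queue [2, 1, 17, 12, 14]
Visit 2 → queue [1, 17, 12, 14]
Visit 1 → queue [17, 12, 14]
Visit 17 → queue [12, 14]
Visit 12 → queue [14]
Visit 14 → queue []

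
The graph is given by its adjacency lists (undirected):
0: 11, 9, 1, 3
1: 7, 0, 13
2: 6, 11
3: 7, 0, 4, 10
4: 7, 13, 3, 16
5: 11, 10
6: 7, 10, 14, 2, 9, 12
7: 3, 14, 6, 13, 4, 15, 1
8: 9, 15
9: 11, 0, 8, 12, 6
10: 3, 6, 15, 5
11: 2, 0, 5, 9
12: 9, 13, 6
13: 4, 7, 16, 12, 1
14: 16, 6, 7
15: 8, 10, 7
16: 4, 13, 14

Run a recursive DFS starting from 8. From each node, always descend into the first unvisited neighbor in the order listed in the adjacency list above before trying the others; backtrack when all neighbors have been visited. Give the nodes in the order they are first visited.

8 → 9 → 11 → 2 → 6 → 7 → 3 → 0 → 1 → 13 → 4 → 16 → 14 → 12 → 10 → 15 → 5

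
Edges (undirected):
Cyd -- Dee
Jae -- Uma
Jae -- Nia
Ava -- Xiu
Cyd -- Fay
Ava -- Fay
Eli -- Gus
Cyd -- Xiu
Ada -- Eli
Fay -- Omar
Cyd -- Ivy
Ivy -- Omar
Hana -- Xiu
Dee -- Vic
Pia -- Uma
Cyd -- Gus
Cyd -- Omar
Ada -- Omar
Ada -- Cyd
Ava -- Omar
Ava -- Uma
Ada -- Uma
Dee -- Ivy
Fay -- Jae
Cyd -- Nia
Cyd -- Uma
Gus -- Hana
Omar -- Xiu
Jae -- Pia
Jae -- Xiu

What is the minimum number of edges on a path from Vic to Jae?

4

Level 0: Vic
Level 1: Dee
Level 2: Cyd, Ivy
Level 3: Ada, Fay, Gus, Nia, Omar, Uma, Xiu
Level 4: Ava, Eli, Hana, Jae, Pia
Jae first appears at level 4.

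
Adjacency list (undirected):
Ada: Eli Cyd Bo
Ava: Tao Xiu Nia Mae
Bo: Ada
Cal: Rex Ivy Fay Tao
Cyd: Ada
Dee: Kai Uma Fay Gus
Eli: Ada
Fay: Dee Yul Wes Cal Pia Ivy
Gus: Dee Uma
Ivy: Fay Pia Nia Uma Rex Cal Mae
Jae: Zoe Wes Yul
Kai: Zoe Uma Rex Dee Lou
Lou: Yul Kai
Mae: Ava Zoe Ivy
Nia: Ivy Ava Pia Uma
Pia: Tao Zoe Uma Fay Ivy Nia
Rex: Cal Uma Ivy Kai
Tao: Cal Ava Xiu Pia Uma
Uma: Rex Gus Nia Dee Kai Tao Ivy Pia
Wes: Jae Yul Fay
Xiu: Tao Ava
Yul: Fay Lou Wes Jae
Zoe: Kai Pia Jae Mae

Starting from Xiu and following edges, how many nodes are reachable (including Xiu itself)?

BFS from Xiu visits: Xiu, Tao, Ava, Cal, Pia, Uma, Nia, Mae, Rex, Ivy, Fay, Zoe, Gus, Dee, Kai, Yul, Wes, Jae, Lou
Reachable nodes: 19 of 23 total.

19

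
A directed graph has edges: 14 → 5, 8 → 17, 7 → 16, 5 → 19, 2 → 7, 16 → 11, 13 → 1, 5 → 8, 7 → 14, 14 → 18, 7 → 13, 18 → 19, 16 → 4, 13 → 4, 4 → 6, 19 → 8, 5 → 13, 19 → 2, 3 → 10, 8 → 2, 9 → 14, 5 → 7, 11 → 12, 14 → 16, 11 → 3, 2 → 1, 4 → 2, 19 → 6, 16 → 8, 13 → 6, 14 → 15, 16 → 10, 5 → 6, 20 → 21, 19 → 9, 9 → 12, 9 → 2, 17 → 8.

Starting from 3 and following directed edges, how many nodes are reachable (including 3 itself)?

BFS from 3 visits: 3, 10
Reachable nodes: 2 of 21 total.

2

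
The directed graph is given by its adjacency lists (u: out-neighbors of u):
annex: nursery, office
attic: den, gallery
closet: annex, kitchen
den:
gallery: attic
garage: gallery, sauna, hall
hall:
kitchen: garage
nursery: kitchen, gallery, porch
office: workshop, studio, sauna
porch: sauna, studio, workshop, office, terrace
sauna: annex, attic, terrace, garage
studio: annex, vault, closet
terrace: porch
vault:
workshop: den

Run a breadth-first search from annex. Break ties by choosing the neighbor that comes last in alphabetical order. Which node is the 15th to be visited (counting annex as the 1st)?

attic

Visit annex; enqueue office, nursery → queue [office, nursery]
Visit office; enqueue workshop, studio, sauna → queue [nursery, workshop, studio, sauna]
Visit nursery; enqueue porch, kitchen, gallery → queue [workshop, studio, sauna, porch, kitchen, gallery]
Visit workshop; enqueue den → queue [studio, sauna, porch, kitchen, gallery, den]
Visit studio; enqueue vault, closet → queue [sauna, porch, kitchen, gallery, den, vault, closet]
Visit sauna; enqueue terrace, garage, attic → queue [porch, kitchen, gallery, den, vault, closet, terrace, garage, attic]
Visit porch → queue [kitchen, gallery, den, vault, closet, terrace, garage, attic]
Visit kitchen → queue [gallery, den, vault, closet, terrace, garage, attic]
Visit gallery → queue [den, vault, closet, terrace, garage, attic]
Visit den → queue [vault, closet, terrace, garage, attic]
Visit vault → queue [closet, terrace, garage, attic]
Visit closet → queue [terrace, garage, attic]
Visit terrace → queue [garage, attic]
Visit garage; enqueue hall → queue [attic, hall]
Visit attic → queue [hall]
Visit hall → queue []

Visit order: annex, office, nursery, workshop, studio, sauna, porch, kitchen, gallery, den, vault, closet, terrace, garage, attic, hall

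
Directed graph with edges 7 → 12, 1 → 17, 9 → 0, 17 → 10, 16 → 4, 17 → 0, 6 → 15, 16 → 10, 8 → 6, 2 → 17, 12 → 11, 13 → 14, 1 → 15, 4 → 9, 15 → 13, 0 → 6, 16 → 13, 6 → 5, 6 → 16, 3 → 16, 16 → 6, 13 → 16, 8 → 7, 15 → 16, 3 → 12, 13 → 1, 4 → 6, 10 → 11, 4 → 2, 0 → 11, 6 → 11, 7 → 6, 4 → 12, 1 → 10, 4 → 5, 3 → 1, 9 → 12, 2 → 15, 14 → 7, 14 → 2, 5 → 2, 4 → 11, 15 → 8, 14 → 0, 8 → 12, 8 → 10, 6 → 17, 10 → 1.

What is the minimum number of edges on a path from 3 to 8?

Level 0: 3
Level 1: 1, 12, 16
Level 2: 4, 6, 10, 11, 13, 15, 17
Level 3: 0, 2, 5, 8, 9, 14
Level 4: 7
8 first appears at level 3.

3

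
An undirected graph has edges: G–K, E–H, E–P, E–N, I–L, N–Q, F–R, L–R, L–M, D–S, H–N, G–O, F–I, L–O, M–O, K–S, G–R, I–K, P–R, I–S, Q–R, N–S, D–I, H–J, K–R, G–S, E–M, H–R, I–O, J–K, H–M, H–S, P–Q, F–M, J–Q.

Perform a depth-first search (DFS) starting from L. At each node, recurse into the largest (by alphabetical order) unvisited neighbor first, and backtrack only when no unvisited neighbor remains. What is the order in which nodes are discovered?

Visit L
L → R
R → Q
Q → P
P → E
E → N
N → S
S → K
K → J
J → H
H → M
M → O
O → I
I → F
I → D
O → G

L → R → Q → P → E → N → S → K → J → H → M → O → I → F → D → G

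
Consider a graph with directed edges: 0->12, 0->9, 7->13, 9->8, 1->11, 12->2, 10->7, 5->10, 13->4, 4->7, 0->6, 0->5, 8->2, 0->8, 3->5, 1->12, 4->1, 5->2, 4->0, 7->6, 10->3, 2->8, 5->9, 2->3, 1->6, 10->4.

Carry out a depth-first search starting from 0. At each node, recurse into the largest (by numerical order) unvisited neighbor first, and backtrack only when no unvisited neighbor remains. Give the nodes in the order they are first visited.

Visit 0
0 → 12
12 → 2
2 → 8
2 → 3
3 → 5
5 → 10
10 → 7
7 → 13
13 → 4
4 → 1
1 → 11
1 → 6
5 → 9

0, 12, 2, 8, 3, 5, 10, 7, 13, 4, 1, 11, 6, 9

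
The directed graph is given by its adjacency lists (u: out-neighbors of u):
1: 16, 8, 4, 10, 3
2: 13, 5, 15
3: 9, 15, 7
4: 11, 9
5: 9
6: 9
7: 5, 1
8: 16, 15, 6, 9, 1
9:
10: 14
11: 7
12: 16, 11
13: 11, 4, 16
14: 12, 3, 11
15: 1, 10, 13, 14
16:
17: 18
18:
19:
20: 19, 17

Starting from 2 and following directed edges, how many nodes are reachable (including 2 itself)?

BFS from 2 visits: 2, 5, 13, 15, 9, 4, 11, 16, 1, 10, 14, 7, 3, 8, 12, 6
Reachable nodes: 16 of 20 total.

16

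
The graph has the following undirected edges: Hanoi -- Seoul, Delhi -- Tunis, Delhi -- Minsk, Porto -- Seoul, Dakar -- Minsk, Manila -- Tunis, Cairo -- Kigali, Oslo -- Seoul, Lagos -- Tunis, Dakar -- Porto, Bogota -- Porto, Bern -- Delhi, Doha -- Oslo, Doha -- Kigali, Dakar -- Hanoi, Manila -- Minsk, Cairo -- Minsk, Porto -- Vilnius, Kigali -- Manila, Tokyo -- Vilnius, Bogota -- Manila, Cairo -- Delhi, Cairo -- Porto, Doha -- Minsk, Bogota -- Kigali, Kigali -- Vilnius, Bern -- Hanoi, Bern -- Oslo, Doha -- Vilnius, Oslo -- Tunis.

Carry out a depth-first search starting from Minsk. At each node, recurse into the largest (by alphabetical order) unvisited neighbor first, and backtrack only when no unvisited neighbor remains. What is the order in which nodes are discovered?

Minsk → Manila → Tunis → Oslo → Seoul → Porto → Vilnius → Tokyo → Kigali → Doha → Cairo → Delhi → Bern → Hanoi → Dakar → Bogota → Lagos

Visit Minsk
Minsk → Manila
Manila → Tunis
Tunis → Oslo
Oslo → Seoul
Seoul → Porto
Porto → Vilnius
Vilnius → Tokyo
Vilnius → Kigali
Kigali → Doha
Kigali → Cairo
Cairo → Delhi
Delhi → Bern
Bern → Hanoi
Hanoi → Dakar
Kigali → Bogota
Tunis → Lagos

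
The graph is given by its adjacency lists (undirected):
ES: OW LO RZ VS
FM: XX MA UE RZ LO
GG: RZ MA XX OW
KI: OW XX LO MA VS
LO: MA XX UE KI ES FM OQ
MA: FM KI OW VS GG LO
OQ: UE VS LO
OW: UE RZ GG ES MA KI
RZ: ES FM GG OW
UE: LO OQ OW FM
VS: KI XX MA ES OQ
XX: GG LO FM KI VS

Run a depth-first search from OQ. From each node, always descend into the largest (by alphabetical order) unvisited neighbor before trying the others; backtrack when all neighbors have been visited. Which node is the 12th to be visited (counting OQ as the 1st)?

Visit OQ
OQ → VS
VS → XX
XX → LO
LO → UE
UE → OW
OW → RZ
RZ → GG
GG → MA
MA → KI
MA → FM
RZ → ES

Visit order: OQ, VS, XX, LO, UE, OW, RZ, GG, MA, KI, FM, ES

ES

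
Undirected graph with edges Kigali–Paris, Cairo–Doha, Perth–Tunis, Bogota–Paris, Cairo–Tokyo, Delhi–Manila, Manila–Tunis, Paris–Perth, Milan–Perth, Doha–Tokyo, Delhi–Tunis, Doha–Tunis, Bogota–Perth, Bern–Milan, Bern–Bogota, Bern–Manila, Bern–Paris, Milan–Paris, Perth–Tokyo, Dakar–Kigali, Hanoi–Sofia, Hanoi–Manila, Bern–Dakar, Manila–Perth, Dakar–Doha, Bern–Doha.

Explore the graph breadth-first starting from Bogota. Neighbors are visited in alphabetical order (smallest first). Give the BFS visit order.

Visit Bogota; enqueue Bern, Paris, Perth → queue [Bern, Paris, Perth]
Visit Bern; enqueue Dakar, Doha, Manila, Milan → queue [Paris, Perth, Dakar, Doha, Manila, Milan]
Visit Paris; enqueue Kigali → queue [Perth, Dakar, Doha, Manila, Milan, Kigali]
Visit Perth; enqueue Tokyo, Tunis → queue [Dakar, Doha, Manila, Milan, Kigali, Tokyo, Tunis]
Visit Dakar → queue [Doha, Manila, Milan, Kigali, Tokyo, Tunis]
Visit Doha; enqueue Cairo → queue [Manila, Milan, Kigali, Tokyo, Tunis, Cairo]
Visit Manila; enqueue Delhi, Hanoi → queue [Milan, Kigali, Tokyo, Tunis, Cairo, Delhi, Hanoi]
Visit Milan → queue [Kigali, Tokyo, Tunis, Cairo, Delhi, Hanoi]
Visit Kigali → queue [Tokyo, Tunis, Cairo, Delhi, Hanoi]
Visit Tokyo → queue [Tunis, Cairo, Delhi, Hanoi]
Visit Tunis → queue [Cairo, Delhi, Hanoi]
Visit Cairo → queue [Delhi, Hanoi]
Visit Delhi → queue [Hanoi]
Visit Hanoi; enqueue Sofia → queue [Sofia]
Visit Sofia → queue []

Bogota Bern Paris Perth Dakar Doha Manila Milan Kigali Tokyo Tunis Cairo Delhi Hanoi Sofia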